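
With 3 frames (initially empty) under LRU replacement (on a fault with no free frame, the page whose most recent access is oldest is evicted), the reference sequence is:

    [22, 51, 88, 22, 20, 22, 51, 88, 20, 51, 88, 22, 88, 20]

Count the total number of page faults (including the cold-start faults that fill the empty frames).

9

22 → miss, frames [22]
51 → miss, frames [22, 51]
88 → miss, frames [22, 51, 88]
22 → hit
20 → miss, evict 51, frames [88, 22, 20]
22 → hit
51 → miss, evict 88, frames [20, 22, 51]
88 → miss, evict 20, frames [22, 51, 88]
20 → miss, evict 22, frames [51, 88, 20]
51 → hit
88 → hit
22 → miss, evict 20, frames [51, 88, 22]
88 → hit
20 → miss, evict 51, frames [22, 88, 20]
Page faults: 9.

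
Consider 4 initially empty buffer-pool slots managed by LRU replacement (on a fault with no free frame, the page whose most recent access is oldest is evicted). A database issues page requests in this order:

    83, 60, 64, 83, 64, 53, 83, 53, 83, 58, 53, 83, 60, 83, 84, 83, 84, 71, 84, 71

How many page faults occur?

83 -> miss, frames [83]
60 -> miss, frames [83, 60]
64 -> miss, frames [83, 60, 64]
83 -> hit
64 -> hit
53 -> miss, frames [60, 83, 64, 53]
83 -> hit
53 -> hit
83 -> hit
58 -> miss, evict 60, frames [64, 53, 83, 58]
53 -> hit
83 -> hit
60 -> miss, evict 64, frames [58, 53, 83, 60]
83 -> hit
84 -> miss, evict 58, frames [53, 60, 83, 84]
83 -> hit
84 -> hit
71 -> miss, evict 53, frames [60, 83, 84, 71]
84 -> hit
71 -> hit
Page faults: 8.

8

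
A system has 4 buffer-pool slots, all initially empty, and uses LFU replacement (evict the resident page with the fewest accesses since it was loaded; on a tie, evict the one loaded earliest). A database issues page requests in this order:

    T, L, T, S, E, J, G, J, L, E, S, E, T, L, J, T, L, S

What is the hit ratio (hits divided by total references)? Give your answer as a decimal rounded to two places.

0.39

T → miss, frames (T)
L → miss, frames (T L)
T → hit
S → miss, frames (T L S)
E → miss, frames (T L S E)
J → miss, evict L, frames (T S E J)
G → miss, evict S, frames (T E J G)
J → hit
L → miss, evict E, frames (T J G L)
E → miss, evict G, frames (T J L E)
S → miss, evict L, frames (T J E S)
E → hit
T → hit
L → miss, evict S, frames (T J E L)
J → hit
T → hit
L → hit
S → miss, evict E, frames (T J L S)
Hits: 7 of 18 references → 7/18 = 0.3889.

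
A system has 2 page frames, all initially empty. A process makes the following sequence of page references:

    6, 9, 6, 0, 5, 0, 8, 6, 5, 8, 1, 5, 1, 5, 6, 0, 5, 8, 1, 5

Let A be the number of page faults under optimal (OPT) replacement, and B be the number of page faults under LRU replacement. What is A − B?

Under OPT: F F . F F . F F . F F . . . F F . F F . → 12 faults.
Under LRU: F F . F F . F F F F F F . . F F F F F F → 16 faults.
A − B = 12 − 16 = -4.

-4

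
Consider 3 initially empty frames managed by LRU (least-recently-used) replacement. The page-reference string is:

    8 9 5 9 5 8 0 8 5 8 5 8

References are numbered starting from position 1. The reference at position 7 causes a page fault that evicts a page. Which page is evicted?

9

pos 1: 8 -> fault, frames (8)
pos 2: 9 -> fault, frames (8 9)
pos 3: 5 -> fault, frames (8 9 5)
pos 4: 9 -> hit
pos 5: 5 -> hit
pos 6: 8 -> hit
pos 7: 0 -> fault, evict 9, frames (5 8 0)
At position 7, page 9 is evicted.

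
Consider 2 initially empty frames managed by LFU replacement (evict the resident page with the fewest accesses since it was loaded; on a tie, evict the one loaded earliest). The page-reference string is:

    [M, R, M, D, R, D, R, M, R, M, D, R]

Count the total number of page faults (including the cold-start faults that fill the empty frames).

8

M -> miss, frames (M)
R -> miss, frames (M R)
M -> hit
D -> miss, evict R, frames (M D)
R -> miss, evict D, frames (M R)
D -> miss, evict R, frames (M D)
R -> miss, evict D, frames (M R)
M -> hit
R -> hit
M -> hit
D -> miss, evict R, frames (M D)
R -> miss, evict D, frames (M R)
Page faults: 8.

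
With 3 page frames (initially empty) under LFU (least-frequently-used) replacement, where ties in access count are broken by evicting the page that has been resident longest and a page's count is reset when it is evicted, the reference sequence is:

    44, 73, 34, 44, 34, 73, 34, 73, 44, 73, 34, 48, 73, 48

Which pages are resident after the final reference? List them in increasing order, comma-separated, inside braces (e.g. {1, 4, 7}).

{34, 48, 73}

44 → miss, frames {44}
73 → miss, frames {44,73}
34 → miss, frames {44,73,34}
44 → hit
34 → hit
73 → hit
34 → hit
73 → hit
44 → hit
73 → hit
34 → hit
48 → miss, evict 44, frames {73,34,48}
73 → hit
48 → hit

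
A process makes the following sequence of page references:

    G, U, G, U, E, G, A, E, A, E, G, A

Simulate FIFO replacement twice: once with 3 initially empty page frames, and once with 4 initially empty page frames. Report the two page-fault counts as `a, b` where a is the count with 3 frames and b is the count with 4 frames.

3 frames: F F . . F . F . . . F . → 5 faults.
4 frames: F F . . F . F . . . . . → 4 faults.
4 < 5: adding a frame reduced faults, as is typical.

5, 4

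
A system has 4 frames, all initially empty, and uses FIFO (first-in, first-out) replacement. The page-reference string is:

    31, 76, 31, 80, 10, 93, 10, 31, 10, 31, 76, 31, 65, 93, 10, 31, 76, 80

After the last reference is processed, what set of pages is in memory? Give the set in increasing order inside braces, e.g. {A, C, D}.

31: miss, frames [31]
76: miss, frames [31, 76]
31: hit
80: miss, frames [31, 76, 80]
10: miss, frames [31, 76, 80, 10]
93: miss, evict 31, frames [76, 80, 10, 93]
10: hit
31: miss, evict 76, frames [80, 10, 93, 31]
10: hit
31: hit
76: miss, evict 80, frames [10, 93, 31, 76]
31: hit
65: miss, evict 10, frames [93, 31, 76, 65]
93: hit
10: miss, evict 93, frames [31, 76, 65, 10]
31: hit
76: hit
80: miss, evict 31, frames [76, 65, 10, 80]

{10, 65, 76, 80}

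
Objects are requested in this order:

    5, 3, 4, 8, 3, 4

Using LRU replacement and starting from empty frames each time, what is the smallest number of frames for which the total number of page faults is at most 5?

f=1: 6 faults
f=2: 6 faults
f=3: 4 faults
f=4: 4 faults
Smallest f with faults ≤ 5 is 3.

3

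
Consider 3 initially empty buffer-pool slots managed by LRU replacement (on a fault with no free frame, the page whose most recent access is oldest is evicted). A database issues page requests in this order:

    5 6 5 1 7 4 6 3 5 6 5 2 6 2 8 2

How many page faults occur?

10

5 → miss, frames [5]
6 → miss, frames [5, 6]
5 → hit
1 → miss, frames [6, 5, 1]
7 → miss, evict 6, frames [5, 1, 7]
4 → miss, evict 5, frames [1, 7, 4]
6 → miss, evict 1, frames [7, 4, 6]
3 → miss, evict 7, frames [4, 6, 3]
5 → miss, evict 4, frames [6, 3, 5]
6 → hit
5 → hit
2 → miss, evict 3, frames [6, 5, 2]
6 → hit
2 → hit
8 → miss, evict 5, frames [6, 2, 8]
2 → hit
Page faults: 10.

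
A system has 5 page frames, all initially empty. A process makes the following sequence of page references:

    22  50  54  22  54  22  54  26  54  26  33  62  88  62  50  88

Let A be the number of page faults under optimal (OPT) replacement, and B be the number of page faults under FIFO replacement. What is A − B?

-1

Under OPT: F F F . . . . F . . F F F . . . → 7 faults.
Under FIFO: F F F . . . . F . . F F F . F . → 8 faults.
A − B = 7 − 8 = -1.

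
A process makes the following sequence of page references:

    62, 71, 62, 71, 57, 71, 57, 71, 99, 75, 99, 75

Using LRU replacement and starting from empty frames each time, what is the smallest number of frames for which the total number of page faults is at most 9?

2

f=1: 12 faults
f=2: 5 faults
f=3: 5 faults
f=4: 5 faults
f=5: 5 faults
Smallest f with faults ≤ 9 is 2.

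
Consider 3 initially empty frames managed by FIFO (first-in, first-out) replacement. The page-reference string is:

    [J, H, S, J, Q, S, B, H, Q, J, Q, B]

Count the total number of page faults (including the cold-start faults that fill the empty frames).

9

J → miss, frames (J)
H → miss, frames (J H)
S → miss, frames (J H S)
J → hit
Q → miss, evict J, frames (H S Q)
S → hit
B → miss, evict H, frames (S Q B)
H → miss, evict S, frames (Q B H)
Q → hit
J → miss, evict Q, frames (B H J)
Q → miss, evict B, frames (H J Q)
B → miss, evict H, frames (J Q B)
Page faults: 9.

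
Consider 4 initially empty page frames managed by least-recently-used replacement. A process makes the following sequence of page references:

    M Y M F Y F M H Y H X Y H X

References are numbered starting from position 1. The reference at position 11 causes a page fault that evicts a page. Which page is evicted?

F

pos 1: M -> miss, frames [M]
pos 2: Y -> miss, frames [M, Y]
pos 3: M -> hit
pos 4: F -> miss, frames [Y, M, F]
pos 5: Y -> hit
pos 6: F -> hit
pos 7: M -> hit
pos 8: H -> miss, frames [Y, F, M, H]
pos 9: Y -> hit
pos 10: H -> hit
pos 11: X -> miss, evict F, frames [M, Y, H, X]
At position 11, page F is evicted.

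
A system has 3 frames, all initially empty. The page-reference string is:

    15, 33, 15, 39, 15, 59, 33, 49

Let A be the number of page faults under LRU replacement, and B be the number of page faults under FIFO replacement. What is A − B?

1

Under LRU: F F . F . F F F → 6 faults.
Under FIFO: F F . F . F . F → 5 faults.
A − B = 6 − 5 = 1.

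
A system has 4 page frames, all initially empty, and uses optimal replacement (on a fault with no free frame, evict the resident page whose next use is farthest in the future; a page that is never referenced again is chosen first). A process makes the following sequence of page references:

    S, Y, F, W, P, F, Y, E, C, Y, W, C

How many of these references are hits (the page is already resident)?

S → fault, frames {S}
Y → fault, frames {S,Y}
F → fault, frames {S,Y,F}
W → fault, frames {S,Y,F,W}
P → fault, evict S, frames {Y,F,W,P}
F → hit
Y → hit
E → fault, evict P, frames {Y,F,W,E}
C → fault, evict E, frames {Y,F,W,C}
Y → hit
W → hit
C → hit
Hits: 5.

5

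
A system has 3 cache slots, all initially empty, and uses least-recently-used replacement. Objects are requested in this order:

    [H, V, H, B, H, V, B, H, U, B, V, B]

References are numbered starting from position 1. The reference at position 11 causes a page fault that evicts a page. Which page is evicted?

pos 1: H -> fault, frames [H]
pos 2: V -> fault, frames [H, V]
pos 3: H -> hit
pos 4: B -> fault, frames [V, H, B]
pos 5: H -> hit
pos 6: V -> hit
pos 7: B -> hit
pos 8: H -> hit
pos 9: U -> fault, evict V, frames [B, H, U]
pos 10: B -> hit
pos 11: V -> fault, evict H, frames [U, B, V]
At position 11, page H is evicted.

H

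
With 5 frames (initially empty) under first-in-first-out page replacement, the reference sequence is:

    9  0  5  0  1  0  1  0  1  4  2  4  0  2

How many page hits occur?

9 → fault, frames {9}
0 → fault, frames {9,0}
5 → fault, frames {9,0,5}
0 → hit
1 → fault, frames {9,0,5,1}
0 → hit
1 → hit
0 → hit
1 → hit
4 → fault, frames {9,0,5,1,4}
2 → fault, evict 9, frames {0,5,1,4,2}
4 → hit
0 → hit
2 → hit
Hits: 8.

8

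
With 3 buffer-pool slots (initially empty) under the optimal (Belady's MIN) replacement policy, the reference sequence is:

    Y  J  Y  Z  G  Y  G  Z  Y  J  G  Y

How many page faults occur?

Y -> miss, frames {Y}
J -> miss, frames {Y,J}
Y -> hit
Z -> miss, frames {Y,J,Z}
G -> miss, evict J, frames {Y,Z,G}
Y -> hit
G -> hit
Z -> hit
Y -> hit
J -> miss, evict Z, frames {Y,G,J}
G -> hit
Y -> hit
Page faults: 5.

5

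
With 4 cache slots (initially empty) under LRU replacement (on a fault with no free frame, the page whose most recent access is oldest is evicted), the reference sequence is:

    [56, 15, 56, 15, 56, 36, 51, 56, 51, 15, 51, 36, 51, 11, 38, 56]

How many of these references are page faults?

7

56 -> miss, frames (56)
15 -> miss, frames (56 15)
56 -> hit
15 -> hit
56 -> hit
36 -> miss, frames (15 56 36)
51 -> miss, frames (15 56 36 51)
56 -> hit
51 -> hit
15 -> hit
51 -> hit
36 -> hit
51 -> hit
11 -> miss, evict 56, frames (15 36 51 11)
38 -> miss, evict 15, frames (36 51 11 38)
56 -> miss, evict 36, frames (51 11 38 56)
Page faults: 7.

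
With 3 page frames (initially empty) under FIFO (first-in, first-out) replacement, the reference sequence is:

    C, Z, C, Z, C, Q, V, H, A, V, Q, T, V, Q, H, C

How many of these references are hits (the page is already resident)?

C -> miss, frames {C}
Z -> miss, frames {C,Z}
C -> hit
Z -> hit
C -> hit
Q -> miss, frames {C,Z,Q}
V -> miss, evict C, frames {Z,Q,V}
H -> miss, evict Z, frames {Q,V,H}
A -> miss, evict Q, frames {V,H,A}
V -> hit
Q -> miss, evict V, frames {H,A,Q}
T -> miss, evict H, frames {A,Q,T}
V -> miss, evict A, frames {Q,T,V}
Q -> hit
H -> miss, evict Q, frames {T,V,H}
C -> miss, evict T, frames {V,H,C}
Hits: 5.

5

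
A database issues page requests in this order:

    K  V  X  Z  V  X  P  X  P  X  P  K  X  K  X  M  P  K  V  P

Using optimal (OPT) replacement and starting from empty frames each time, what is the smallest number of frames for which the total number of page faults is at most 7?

4

f=1: 20 faults
f=2: 10 faults
f=3: 8 faults
f=4: 6 faults
f=5: 6 faults
f=6: 6 faults
Smallest f with faults ≤ 7 is 4.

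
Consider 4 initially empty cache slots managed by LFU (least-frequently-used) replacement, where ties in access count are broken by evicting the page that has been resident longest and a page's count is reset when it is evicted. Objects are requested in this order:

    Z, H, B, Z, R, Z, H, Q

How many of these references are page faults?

Z -> fault, frames (Z)
H -> fault, frames (Z H)
B -> fault, frames (Z H B)
Z -> hit
R -> fault, frames (Z H B R)
Z -> hit
H -> hit
Q -> fault, evict B, frames (Z H R Q)
Page faults: 5.

5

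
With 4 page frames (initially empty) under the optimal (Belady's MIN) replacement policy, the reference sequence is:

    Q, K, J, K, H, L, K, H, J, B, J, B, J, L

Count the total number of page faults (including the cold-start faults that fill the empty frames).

6

Q: miss, frames [Q]
K: miss, frames [Q, K]
J: miss, frames [Q, K, J]
K: hit
H: miss, frames [Q, K, J, H]
L: miss, evict Q, frames [K, J, H, L]
K: hit
H: hit
J: hit
B: miss, evict H, frames [K, J, L, B]
J: hit
B: hit
J: hit
L: hit
Page faults: 6.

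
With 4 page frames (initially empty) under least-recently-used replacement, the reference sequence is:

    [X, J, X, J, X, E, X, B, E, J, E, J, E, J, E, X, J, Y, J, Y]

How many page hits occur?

15

X -> fault, frames (X)
J -> fault, frames (X J)
X -> hit
J -> hit
X -> hit
E -> fault, frames (J X E)
X -> hit
B -> fault, frames (J E X B)
E -> hit
J -> hit
E -> hit
J -> hit
E -> hit
J -> hit
E -> hit
X -> hit
J -> hit
Y -> fault, evict B, frames (E X J Y)
J -> hit
Y -> hit
Hits: 15.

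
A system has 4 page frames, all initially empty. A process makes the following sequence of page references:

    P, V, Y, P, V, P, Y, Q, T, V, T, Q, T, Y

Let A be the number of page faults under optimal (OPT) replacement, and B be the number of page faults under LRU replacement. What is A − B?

-1

Under OPT: F F F . . . . F F . . . . . → 5 faults.
Under LRU: F F F . . . . F F F . . . . → 6 faults.
A − B = 5 − 6 = -1.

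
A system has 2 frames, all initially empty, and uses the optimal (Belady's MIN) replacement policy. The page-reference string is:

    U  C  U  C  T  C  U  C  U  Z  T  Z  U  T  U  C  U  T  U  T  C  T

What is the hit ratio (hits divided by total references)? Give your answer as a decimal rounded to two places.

0.55

U → miss, frames [U]
C → miss, frames [U, C]
U → hit
C → hit
T → miss, evict U, frames [C, T]
C → hit
U → miss, evict T, frames [C, U]
C → hit
U → hit
Z → miss, evict C, frames [U, Z]
T → miss, evict U, frames [Z, T]
Z → hit
U → miss, evict Z, frames [T, U]
T → hit
U → hit
C → miss, evict T, frames [U, C]
U → hit
T → miss, evict C, frames [U, T]
U → hit
T → hit
C → miss, evict U, frames [T, C]
T → hit
Hits: 12 of 22 references → 12/22 = 0.5455.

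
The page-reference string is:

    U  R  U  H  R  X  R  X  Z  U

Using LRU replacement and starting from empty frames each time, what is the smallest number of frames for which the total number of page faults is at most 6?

f=1: 10 faults
f=2: 7 faults
f=3: 6 faults
f=4: 6 faults
f=5: 5 faults
Smallest f with faults ≤ 6 is 3.

3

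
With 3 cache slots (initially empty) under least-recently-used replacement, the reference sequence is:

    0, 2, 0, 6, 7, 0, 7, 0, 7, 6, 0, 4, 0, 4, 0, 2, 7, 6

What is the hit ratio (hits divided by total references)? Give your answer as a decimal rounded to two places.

0 → miss, frames (0)
2 → miss, frames (0 2)
0 → hit
6 → miss, frames (2 0 6)
7 → miss, evict 2, frames (0 6 7)
0 → hit
7 → hit
0 → hit
7 → hit
6 → hit
0 → hit
4 → miss, evict 7, frames (6 0 4)
0 → hit
4 → hit
0 → hit
2 → miss, evict 6, frames (4 0 2)
7 → miss, evict 4, frames (0 2 7)
6 → miss, evict 0, frames (2 7 6)
Hits: 10 of 18 references → 10/18 = 0.5556.

0.56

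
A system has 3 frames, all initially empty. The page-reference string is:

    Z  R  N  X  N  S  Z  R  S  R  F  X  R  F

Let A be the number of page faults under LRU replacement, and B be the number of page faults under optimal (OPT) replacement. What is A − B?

Under LRU: F F F F . F F F . . F F . . → 9 faults.
Under OPT: F F F F . F . F . . F . . . → 7 faults.
A − B = 9 − 7 = 2.

2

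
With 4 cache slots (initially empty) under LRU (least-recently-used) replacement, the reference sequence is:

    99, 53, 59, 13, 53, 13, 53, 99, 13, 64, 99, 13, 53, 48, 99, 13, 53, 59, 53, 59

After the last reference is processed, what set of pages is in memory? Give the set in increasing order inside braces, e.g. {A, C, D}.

99 -> miss, frames {99}
53 -> miss, frames {99,53}
59 -> miss, frames {99,53,59}
13 -> miss, frames {99,53,59,13}
53 -> hit
13 -> hit
53 -> hit
99 -> hit
13 -> hit
64 -> miss, evict 59, frames {53,99,13,64}
99 -> hit
13 -> hit
53 -> hit
48 -> miss, evict 64, frames {99,13,53,48}
99 -> hit
13 -> hit
53 -> hit
59 -> miss, evict 48, frames {99,13,53,59}
53 -> hit
59 -> hit

{13, 53, 59, 99}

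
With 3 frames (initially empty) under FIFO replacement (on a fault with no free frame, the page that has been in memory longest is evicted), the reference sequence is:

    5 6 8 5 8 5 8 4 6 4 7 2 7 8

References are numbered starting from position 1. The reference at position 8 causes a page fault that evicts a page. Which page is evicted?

pos 1: 5: fault, frames {5}
pos 2: 6: fault, frames {5,6}
pos 3: 8: fault, frames {5,6,8}
pos 4: 5: hit
pos 5: 8: hit
pos 6: 5: hit
pos 7: 8: hit
pos 8: 4: fault, evict 5, frames {6,8,4}
At position 8, page 5 is evicted.

5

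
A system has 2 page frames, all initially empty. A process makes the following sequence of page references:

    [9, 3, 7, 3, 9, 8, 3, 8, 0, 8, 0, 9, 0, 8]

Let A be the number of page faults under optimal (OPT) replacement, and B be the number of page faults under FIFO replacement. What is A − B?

-3

Under OPT: F F F . F F . . F . . F . F → 8 faults.
Under FIFO: F F F . F F F . F F . F F F → 11 faults.
A − B = 8 − 11 = -3.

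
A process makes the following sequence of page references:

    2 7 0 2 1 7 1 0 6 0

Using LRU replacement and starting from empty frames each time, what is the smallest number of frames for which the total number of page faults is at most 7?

f=1: 10 faults
f=2: 8 faults
f=3: 7 faults
f=4: 5 faults
f=5: 5 faults
Smallest f with faults ≤ 7 is 3.

3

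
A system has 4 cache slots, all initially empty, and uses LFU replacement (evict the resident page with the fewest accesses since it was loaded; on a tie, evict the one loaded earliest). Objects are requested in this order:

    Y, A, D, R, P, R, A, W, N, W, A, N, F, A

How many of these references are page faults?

Y: miss, frames [Y]
A: miss, frames [Y, A]
D: miss, frames [Y, A, D]
R: miss, frames [Y, A, D, R]
P: miss, evict Y, frames [A, D, R, P]
R: hit
A: hit
W: miss, evict D, frames [A, R, P, W]
N: miss, evict P, frames [A, R, W, N]
W: hit
A: hit
N: hit
F: miss, evict R, frames [A, W, N, F]
A: hit
Page faults: 8.

8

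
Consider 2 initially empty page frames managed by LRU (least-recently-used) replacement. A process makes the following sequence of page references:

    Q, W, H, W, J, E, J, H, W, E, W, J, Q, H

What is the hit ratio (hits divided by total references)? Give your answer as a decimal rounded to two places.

Q → miss, frames (Q)
W → miss, frames (Q W)
H → miss, evict Q, frames (W H)
W → hit
J → miss, evict H, frames (W J)
E → miss, evict W, frames (J E)
J → hit
H → miss, evict E, frames (J H)
W → miss, evict J, frames (H W)
E → miss, evict H, frames (W E)
W → hit
J → miss, evict E, frames (W J)
Q → miss, evict W, frames (J Q)
H → miss, evict J, frames (Q H)
Hits: 3 of 14 references → 3/14 = 0.2143.

0.21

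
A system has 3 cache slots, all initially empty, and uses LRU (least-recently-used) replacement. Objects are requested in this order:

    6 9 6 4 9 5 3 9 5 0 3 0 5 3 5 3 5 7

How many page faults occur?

6: miss, frames [6]
9: miss, frames [6, 9]
6: hit
4: miss, frames [9, 6, 4]
9: hit
5: miss, evict 6, frames [4, 9, 5]
3: miss, evict 4, frames [9, 5, 3]
9: hit
5: hit
0: miss, evict 3, frames [9, 5, 0]
3: miss, evict 9, frames [5, 0, 3]
0: hit
5: hit
3: hit
5: hit
3: hit
5: hit
7: miss, evict 0, frames [3, 5, 7]
Page faults: 8.

8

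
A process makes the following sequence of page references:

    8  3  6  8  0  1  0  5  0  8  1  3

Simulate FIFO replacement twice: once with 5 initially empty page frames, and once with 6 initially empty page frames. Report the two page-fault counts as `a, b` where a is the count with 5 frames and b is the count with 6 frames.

8, 6

5 frames: F F F . F F . F . F . F → 8 faults.
6 frames: F F F . F F . F . . . . → 6 faults.
6 < 8: adding a frame reduced faults, as is typical.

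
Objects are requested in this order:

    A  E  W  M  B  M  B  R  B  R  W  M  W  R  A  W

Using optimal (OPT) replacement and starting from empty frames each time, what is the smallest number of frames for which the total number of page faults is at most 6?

5

f=1: 16 faults
f=2: 10 faults
f=3: 8 faults
f=4: 7 faults
f=5: 6 faults
f=6: 6 faults
Smallest f with faults ≤ 6 is 5.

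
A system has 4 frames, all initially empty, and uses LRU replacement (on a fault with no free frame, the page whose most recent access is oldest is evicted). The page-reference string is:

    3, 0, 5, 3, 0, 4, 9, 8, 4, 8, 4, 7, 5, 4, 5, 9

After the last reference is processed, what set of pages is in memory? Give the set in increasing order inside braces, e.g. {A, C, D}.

3 → miss, frames [3]
0 → miss, frames [3, 0]
5 → miss, frames [3, 0, 5]
3 → hit
0 → hit
4 → miss, frames [5, 3, 0, 4]
9 → miss, evict 5, frames [3, 0, 4, 9]
8 → miss, evict 3, frames [0, 4, 9, 8]
4 → hit
8 → hit
4 → hit
7 → miss, evict 0, frames [9, 8, 4, 7]
5 → miss, evict 9, frames [8, 4, 7, 5]
4 → hit
5 → hit
9 → miss, evict 8, frames [7, 4, 5, 9]

{4, 5, 7, 9}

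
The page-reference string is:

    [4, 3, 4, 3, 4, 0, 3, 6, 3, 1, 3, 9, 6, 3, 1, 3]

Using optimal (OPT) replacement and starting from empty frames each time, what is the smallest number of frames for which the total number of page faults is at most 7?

f=1: 16 faults
f=2: 8 faults
f=3: 7 faults
f=4: 6 faults
f=5: 6 faults
f=6: 6 faults
Smallest f with faults ≤ 7 is 3.

3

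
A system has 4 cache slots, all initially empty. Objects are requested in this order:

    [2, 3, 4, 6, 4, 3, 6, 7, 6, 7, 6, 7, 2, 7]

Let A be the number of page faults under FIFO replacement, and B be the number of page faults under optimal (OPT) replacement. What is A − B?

Under FIFO: F F F F . . . F . . . . F . → 6 faults.
Under OPT: F F F F . . . F . . . . . . → 5 faults.
A − B = 6 − 5 = 1.

1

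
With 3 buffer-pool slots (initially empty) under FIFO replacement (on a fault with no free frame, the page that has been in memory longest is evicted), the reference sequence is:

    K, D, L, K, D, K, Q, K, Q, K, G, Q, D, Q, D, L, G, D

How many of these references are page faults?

K → miss, frames [K]
D → miss, frames [K, D]
L → miss, frames [K, D, L]
K → hit
D → hit
K → hit
Q → miss, evict K, frames [D, L, Q]
K → miss, evict D, frames [L, Q, K]
Q → hit
K → hit
G → miss, evict L, frames [Q, K, G]
Q → hit
D → miss, evict Q, frames [K, G, D]
Q → miss, evict K, frames [G, D, Q]
D → hit
L → miss, evict G, frames [D, Q, L]
G → miss, evict D, frames [Q, L, G]
D → miss, evict Q, frames [L, G, D]
Page faults: 11.

11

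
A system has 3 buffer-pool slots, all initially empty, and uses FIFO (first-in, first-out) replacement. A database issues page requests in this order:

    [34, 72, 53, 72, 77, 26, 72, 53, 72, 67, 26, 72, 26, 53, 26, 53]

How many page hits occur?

34 -> miss, frames [34]
72 -> miss, frames [34, 72]
53 -> miss, frames [34, 72, 53]
72 -> hit
77 -> miss, evict 34, frames [72, 53, 77]
26 -> miss, evict 72, frames [53, 77, 26]
72 -> miss, evict 53, frames [77, 26, 72]
53 -> miss, evict 77, frames [26, 72, 53]
72 -> hit
67 -> miss, evict 26, frames [72, 53, 67]
26 -> miss, evict 72, frames [53, 67, 26]
72 -> miss, evict 53, frames [67, 26, 72]
26 -> hit
53 -> miss, evict 67, frames [26, 72, 53]
26 -> hit
53 -> hit
Hits: 5.

5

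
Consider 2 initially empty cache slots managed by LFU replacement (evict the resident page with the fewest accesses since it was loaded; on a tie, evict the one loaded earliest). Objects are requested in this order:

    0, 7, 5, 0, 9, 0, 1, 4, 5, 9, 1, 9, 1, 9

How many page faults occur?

13

0 → miss, frames {0}
7 → miss, frames {0,7}
5 → miss, evict 0, frames {7,5}
0 → miss, evict 7, frames {5,0}
9 → miss, evict 5, frames {0,9}
0 → hit
1 → miss, evict 9, frames {0,1}
4 → miss, evict 1, frames {0,4}
5 → miss, evict 4, frames {0,5}
9 → miss, evict 5, frames {0,9}
1 → miss, evict 9, frames {0,1}
9 → miss, evict 1, frames {0,9}
1 → miss, evict 9, frames {0,1}
9 → miss, evict 1, frames {0,9}
Page faults: 13.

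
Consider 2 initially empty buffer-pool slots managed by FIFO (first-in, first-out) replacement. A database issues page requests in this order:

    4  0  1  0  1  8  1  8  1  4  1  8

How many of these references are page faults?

4 → fault, frames {4}
0 → fault, frames {4,0}
1 → fault, evict 4, frames {0,1}
0 → hit
1 → hit
8 → fault, evict 0, frames {1,8}
1 → hit
8 → hit
1 → hit
4 → fault, evict 1, frames {8,4}
1 → fault, evict 8, frames {4,1}
8 → fault, evict 4, frames {1,8}
Page faults: 7.

7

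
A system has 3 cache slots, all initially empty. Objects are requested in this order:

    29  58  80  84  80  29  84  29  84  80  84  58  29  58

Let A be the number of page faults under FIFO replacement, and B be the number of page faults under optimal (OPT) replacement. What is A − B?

Under FIFO: F F F F . F . . . . . F . . → 6 faults.
Under OPT: F F F F . . . . . . . F . . → 5 faults.
A − B = 6 − 5 = 1.

1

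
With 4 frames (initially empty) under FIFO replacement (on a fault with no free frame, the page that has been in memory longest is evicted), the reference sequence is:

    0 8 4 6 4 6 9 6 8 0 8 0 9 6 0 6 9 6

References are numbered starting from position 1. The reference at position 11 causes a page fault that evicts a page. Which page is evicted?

pos 1: 0: fault, frames [0]
pos 2: 8: fault, frames [0, 8]
pos 3: 4: fault, frames [0, 8, 4]
pos 4: 6: fault, frames [0, 8, 4, 6]
pos 5: 4: hit
pos 6: 6: hit
pos 7: 9: fault, evict 0, frames [8, 4, 6, 9]
pos 8: 6: hit
pos 9: 8: hit
pos 10: 0: fault, evict 8, frames [4, 6, 9, 0]
pos 11: 8: fault, evict 4, frames [6, 9, 0, 8]
At position 11, page 4 is evicted.

4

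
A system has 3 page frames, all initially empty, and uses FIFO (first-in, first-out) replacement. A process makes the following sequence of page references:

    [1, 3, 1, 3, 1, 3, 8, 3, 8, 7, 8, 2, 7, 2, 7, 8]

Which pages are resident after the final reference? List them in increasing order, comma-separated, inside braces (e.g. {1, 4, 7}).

1: miss, frames (1)
3: miss, frames (1 3)
1: hit
3: hit
1: hit
3: hit
8: miss, frames (1 3 8)
3: hit
8: hit
7: miss, evict 1, frames (3 8 7)
8: hit
2: miss, evict 3, frames (8 7 2)
7: hit
2: hit
7: hit
8: hit

{2, 7, 8}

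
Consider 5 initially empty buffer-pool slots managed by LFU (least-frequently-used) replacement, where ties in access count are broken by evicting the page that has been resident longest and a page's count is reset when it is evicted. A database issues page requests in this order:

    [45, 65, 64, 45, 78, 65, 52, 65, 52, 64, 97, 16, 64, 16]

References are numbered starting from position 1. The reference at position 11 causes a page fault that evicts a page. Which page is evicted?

pos 1: 45: fault, frames [45]
pos 2: 65: fault, frames [45, 65]
pos 3: 64: fault, frames [45, 65, 64]
pos 4: 45: hit
pos 5: 78: fault, frames [45, 65, 64, 78]
pos 6: 65: hit
pos 7: 52: fault, frames [45, 65, 64, 78, 52]
pos 8: 65: hit
pos 9: 52: hit
pos 10: 64: hit
pos 11: 97: fault, evict 78, frames [45, 65, 64, 52, 97]
At position 11, page 78 is evicted.

78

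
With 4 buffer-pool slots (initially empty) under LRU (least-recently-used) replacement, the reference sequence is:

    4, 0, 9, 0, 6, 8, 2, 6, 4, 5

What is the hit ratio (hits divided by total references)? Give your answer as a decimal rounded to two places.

4: fault, frames [4]
0: fault, frames [4, 0]
9: fault, frames [4, 0, 9]
0: hit
6: fault, frames [4, 9, 0, 6]
8: fault, evict 4, frames [9, 0, 6, 8]
2: fault, evict 9, frames [0, 6, 8, 2]
6: hit
4: fault, evict 0, frames [8, 2, 6, 4]
5: fault, evict 8, frames [2, 6, 4, 5]
Hits: 2 of 10 references → 2/10 = 0.2000.

0.20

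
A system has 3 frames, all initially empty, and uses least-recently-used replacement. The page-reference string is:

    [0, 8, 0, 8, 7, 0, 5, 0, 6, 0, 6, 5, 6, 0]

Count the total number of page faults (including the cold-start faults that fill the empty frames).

0: miss, frames [0]
8: miss, frames [0, 8]
0: hit
8: hit
7: miss, frames [0, 8, 7]
0: hit
5: miss, evict 8, frames [7, 0, 5]
0: hit
6: miss, evict 7, frames [5, 0, 6]
0: hit
6: hit
5: hit
6: hit
0: hit
Page faults: 5.

5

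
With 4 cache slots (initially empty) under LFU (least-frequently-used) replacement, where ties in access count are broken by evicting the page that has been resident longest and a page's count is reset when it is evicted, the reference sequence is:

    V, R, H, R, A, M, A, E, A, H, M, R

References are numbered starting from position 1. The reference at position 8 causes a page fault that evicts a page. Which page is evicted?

H

pos 1: V → miss, frames {V}
pos 2: R → miss, frames {V,R}
pos 3: H → miss, frames {V,R,H}
pos 4: R → hit
pos 5: A → miss, frames {V,R,H,A}
pos 6: M → miss, evict V, frames {R,H,A,M}
pos 7: A → hit
pos 8: E → miss, evict H, frames {R,A,M,E}
At position 8, page H is evicted.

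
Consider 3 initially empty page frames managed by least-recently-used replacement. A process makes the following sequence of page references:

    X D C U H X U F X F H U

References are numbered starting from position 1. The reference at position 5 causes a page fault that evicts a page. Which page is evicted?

D

pos 1: X: miss, frames [X]
pos 2: D: miss, frames [X, D]
pos 3: C: miss, frames [X, D, C]
pos 4: U: miss, evict X, frames [D, C, U]
pos 5: H: miss, evict D, frames [C, U, H]
At position 5, page D is evicted.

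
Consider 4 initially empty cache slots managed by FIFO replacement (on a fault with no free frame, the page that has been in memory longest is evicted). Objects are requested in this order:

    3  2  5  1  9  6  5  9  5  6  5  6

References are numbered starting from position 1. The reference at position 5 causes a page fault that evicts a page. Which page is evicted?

pos 1: 3 -> miss, frames [3]
pos 2: 2 -> miss, frames [3, 2]
pos 3: 5 -> miss, frames [3, 2, 5]
pos 4: 1 -> miss, frames [3, 2, 5, 1]
pos 5: 9 -> miss, evict 3, frames [2, 5, 1, 9]
At position 5, page 3 is evicted.

3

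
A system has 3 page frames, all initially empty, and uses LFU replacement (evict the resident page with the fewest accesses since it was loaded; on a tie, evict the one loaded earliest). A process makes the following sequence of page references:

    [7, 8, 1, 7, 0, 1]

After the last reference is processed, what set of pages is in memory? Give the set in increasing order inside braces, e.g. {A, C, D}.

{0, 1, 7}

7 -> miss, frames (7)
8 -> miss, frames (7 8)
1 -> miss, frames (7 8 1)
7 -> hit
0 -> miss, evict 8, frames (7 1 0)
1 -> hit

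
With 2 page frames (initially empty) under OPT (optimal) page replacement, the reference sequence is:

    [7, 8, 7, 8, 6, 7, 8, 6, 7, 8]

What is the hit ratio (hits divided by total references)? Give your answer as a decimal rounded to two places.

7: fault, frames (7)
8: fault, frames (7 8)
7: hit
8: hit
6: fault, evict 8, frames (7 6)
7: hit
8: fault, evict 7, frames (6 8)
6: hit
7: fault, evict 6, frames (8 7)
8: hit
Hits: 5 of 10 references → 5/10 = 0.5000.

0.50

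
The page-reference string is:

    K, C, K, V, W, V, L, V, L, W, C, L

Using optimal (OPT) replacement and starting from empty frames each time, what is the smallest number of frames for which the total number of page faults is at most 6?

3

f=1: 12 faults
f=2: 7 faults
f=3: 6 faults
f=4: 5 faults
f=5: 5 faults
Smallest f with faults ≤ 6 is 3.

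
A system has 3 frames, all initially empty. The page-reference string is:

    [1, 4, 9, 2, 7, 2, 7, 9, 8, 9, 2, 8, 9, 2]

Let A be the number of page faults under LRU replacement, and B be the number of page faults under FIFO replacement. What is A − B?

Under LRU: F F F F F . . . F . F . . . → 7 faults.
Under FIFO: F F F F F . . . F F F . . . → 8 faults.
A − B = 7 − 8 = -1.

-1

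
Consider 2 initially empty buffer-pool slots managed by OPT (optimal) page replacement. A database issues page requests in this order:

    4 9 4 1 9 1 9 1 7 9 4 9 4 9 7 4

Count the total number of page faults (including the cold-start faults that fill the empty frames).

6

4 -> fault, frames [4]
9 -> fault, frames [4, 9]
4 -> hit
1 -> fault, evict 4, frames [9, 1]
9 -> hit
1 -> hit
9 -> hit
1 -> hit
7 -> fault, evict 1, frames [9, 7]
9 -> hit
4 -> fault, evict 7, frames [9, 4]
9 -> hit
4 -> hit
9 -> hit
7 -> fault, evict 9, frames [4, 7]
4 -> hit
Page faults: 6.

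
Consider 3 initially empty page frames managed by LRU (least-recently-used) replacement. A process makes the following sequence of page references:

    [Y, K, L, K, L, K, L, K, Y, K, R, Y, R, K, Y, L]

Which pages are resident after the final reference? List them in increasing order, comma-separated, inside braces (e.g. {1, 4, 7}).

{K, L, Y}

Y: fault, frames [Y]
K: fault, frames [Y, K]
L: fault, frames [Y, K, L]
K: hit
L: hit
K: hit
L: hit
K: hit
Y: hit
K: hit
R: fault, evict L, frames [Y, K, R]
Y: hit
R: hit
K: hit
Y: hit
L: fault, evict R, frames [K, Y, L]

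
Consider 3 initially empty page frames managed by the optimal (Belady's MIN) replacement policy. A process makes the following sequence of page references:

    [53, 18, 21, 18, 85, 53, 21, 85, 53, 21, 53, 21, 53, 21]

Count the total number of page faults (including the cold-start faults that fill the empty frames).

53 -> miss, frames {53}
18 -> miss, frames {53,18}
21 -> miss, frames {53,18,21}
18 -> hit
85 -> miss, evict 18, frames {53,21,85}
53 -> hit
21 -> hit
85 -> hit
53 -> hit
21 -> hit
53 -> hit
21 -> hit
53 -> hit
21 -> hit
Page faults: 4.

4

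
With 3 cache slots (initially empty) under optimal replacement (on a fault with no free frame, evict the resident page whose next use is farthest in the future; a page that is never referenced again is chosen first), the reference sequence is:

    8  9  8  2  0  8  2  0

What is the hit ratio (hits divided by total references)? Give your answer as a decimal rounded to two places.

0.50

8 → fault, frames (8)
9 → fault, frames (8 9)
8 → hit
2 → fault, frames (8 9 2)
0 → fault, evict 9, frames (8 2 0)
8 → hit
2 → hit
0 → hit
Hits: 4 of 8 references → 4/8 = 0.5000.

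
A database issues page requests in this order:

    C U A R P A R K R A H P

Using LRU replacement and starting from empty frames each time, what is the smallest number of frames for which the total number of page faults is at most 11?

f=1: 12 faults
f=2: 11 faults
f=3: 8 faults
f=4: 8 faults
f=5: 7 faults
f=6: 7 faults
f=7: 7 faults
Smallest f with faults ≤ 11 is 2.

2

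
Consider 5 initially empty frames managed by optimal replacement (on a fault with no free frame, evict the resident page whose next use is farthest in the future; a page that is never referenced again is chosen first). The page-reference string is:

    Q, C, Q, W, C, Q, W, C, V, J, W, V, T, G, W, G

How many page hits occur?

Q → miss, frames [Q]
C → miss, frames [Q, C]
Q → hit
W → miss, frames [Q, C, W]
C → hit
Q → hit
W → hit
C → hit
V → miss, frames [Q, C, W, V]
J → miss, frames [Q, C, W, V, J]
W → hit
V → hit
T → miss, evict J, frames [Q, C, W, V, T]
G → miss, evict T, frames [Q, C, W, V, G]
W → hit
G → hit
Hits: 9.

9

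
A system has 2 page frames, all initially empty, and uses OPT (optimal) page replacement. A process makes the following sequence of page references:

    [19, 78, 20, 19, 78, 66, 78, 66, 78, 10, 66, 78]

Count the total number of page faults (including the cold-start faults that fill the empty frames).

19: fault, frames {19}
78: fault, frames {19,78}
20: fault, evict 78, frames {19,20}
19: hit
78: fault, evict 20, frames {19,78}
66: fault, evict 19, frames {78,66}
78: hit
66: hit
78: hit
10: fault, evict 78, frames {66,10}
66: hit
78: fault, evict 10, frames {66,78}
Page faults: 7.

7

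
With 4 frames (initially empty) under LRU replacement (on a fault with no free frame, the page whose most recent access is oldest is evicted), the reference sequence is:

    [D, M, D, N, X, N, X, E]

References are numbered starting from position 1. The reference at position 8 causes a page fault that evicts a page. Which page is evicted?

pos 1: D → fault, frames (D)
pos 2: M → fault, frames (D M)
pos 3: D → hit
pos 4: N → fault, frames (M D N)
pos 5: X → fault, frames (M D N X)
pos 6: N → hit
pos 7: X → hit
pos 8: E → fault, evict M, frames (D N X E)
At position 8, page M is evicted.

M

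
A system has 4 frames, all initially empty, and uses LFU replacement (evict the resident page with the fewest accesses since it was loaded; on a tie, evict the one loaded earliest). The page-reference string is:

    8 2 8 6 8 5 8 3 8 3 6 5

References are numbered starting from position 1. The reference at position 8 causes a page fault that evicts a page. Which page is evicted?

pos 1: 8 → fault, frames {8}
pos 2: 2 → fault, frames {8,2}
pos 3: 8 → hit
pos 4: 6 → fault, frames {8,2,6}
pos 5: 8 → hit
pos 6: 5 → fault, frames {8,2,6,5}
pos 7: 8 → hit
pos 8: 3 → fault, evict 2, frames {8,6,5,3}
At position 8, page 2 is evicted.

2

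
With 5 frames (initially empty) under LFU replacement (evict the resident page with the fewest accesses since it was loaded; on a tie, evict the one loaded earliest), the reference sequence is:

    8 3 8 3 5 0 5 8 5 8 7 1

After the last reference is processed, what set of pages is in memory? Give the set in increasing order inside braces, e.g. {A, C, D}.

8 -> fault, frames {8}
3 -> fault, frames {8,3}
8 -> hit
3 -> hit
5 -> fault, frames {8,3,5}
0 -> fault, frames {8,3,5,0}
5 -> hit
8 -> hit
5 -> hit
8 -> hit
7 -> fault, frames {8,3,5,0,7}
1 -> fault, evict 0, frames {8,3,5,7,1}

{1, 3, 5, 7, 8}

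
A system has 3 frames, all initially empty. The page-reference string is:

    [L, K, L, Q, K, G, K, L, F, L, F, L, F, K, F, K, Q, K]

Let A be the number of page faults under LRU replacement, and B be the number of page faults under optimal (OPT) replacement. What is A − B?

Under LRU: F F . F . F . F F . . . . . . . F . → 7 faults.
Under OPT: F F . F . F . . F . . . . . . . F . → 6 faults.
A − B = 7 − 6 = 1.

1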